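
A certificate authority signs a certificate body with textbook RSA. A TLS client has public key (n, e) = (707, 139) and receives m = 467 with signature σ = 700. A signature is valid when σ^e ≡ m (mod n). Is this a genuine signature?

Squares mod 707: σ^1≡700, σ^2≡49, σ^4≡280, σ^8≡630, σ^16≡273, σ^32≡294, σ^64≡182, σ^128≡602
139 = 128 + 8 + 2 + 1, so σ^139 ≡ 602·630·49·700 ≡ 406 (mod 707)
406 ≠ 467, so verification fails.

forged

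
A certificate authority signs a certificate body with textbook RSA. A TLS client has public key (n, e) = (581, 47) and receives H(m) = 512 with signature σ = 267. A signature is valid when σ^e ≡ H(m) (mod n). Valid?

yes

Squares mod 581: σ^1≡267, σ^2≡407, σ^4≡64, σ^8≡29, σ^16≡260, σ^32≡204
47 = 32 + 8 + 4 + 2 + 1, so σ^47 ≡ 204·29·64·407·267 ≡ 512 (mod 581)
σ^47 mod 581 = 512 matches H(m).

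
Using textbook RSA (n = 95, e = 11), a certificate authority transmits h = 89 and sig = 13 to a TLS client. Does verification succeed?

fails

Squares mod 95: sig^1≡13, sig^2≡74, sig^4≡61, sig^8≡16
11 = 8 + 2 + 1, so sig^11 ≡ 16·74·13 ≡ 2 (mod 95)
2 ≠ 89, so verification fails.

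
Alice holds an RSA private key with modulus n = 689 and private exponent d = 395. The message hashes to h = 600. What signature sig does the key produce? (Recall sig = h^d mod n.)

h^2 ≡ 600^2 = 360000 ≡ 342
h^4 ≡ 342^2 = 116964 ≡ 523
h^8 ≡ 523^2 = 273529 ≡ 685
h^16 ≡ 685^2 = 469225 ≡ 16
h^32 ≡ 16^2 = 256
h^64 ≡ 256^2 = 65536 ≡ 81
h^128 ≡ 81^2 = 6561 ≡ 360
h^256 ≡ 360^2 = 129600 ≡ 68
395 = 256 + 128 + 8 + 2 + 1, so h^395 ≡ 68·360·685·342·600 ≡ 358 (mod 689)

358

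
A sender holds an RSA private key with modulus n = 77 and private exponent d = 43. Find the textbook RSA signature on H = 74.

H^2 ≡ 74^2 = 5476 ≡ 9
H^4 ≡ 9^2 = 81 ≡ 4
H^8 ≡ 4^2 = 16
H^16 ≡ 16^2 = 256 ≡ 25
H^32 ≡ 25^2 = 625 ≡ 9
43 = 32 + 8 + 2 + 1, so H^43 ≡ 9·16·9·74 ≡ 39 (mod 77)

39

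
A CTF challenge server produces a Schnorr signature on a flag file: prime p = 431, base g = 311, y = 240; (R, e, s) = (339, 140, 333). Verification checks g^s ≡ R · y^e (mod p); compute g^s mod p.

63

Squares mod 431: 311^1≡311, 311^2≡177, 311^4≡297, 311^8≡285, 311^16≡197, 311^32≡19, 311^64≡361, 311^128≡159, 311^256≡283
333 = 256 + 64 + 8 + 4 + 1, so 311^333 ≡ 283·361·285·297·311 ≡ 63 (mod 431)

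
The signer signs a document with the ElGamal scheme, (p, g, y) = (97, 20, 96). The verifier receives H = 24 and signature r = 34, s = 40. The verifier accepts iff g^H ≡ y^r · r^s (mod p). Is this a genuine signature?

Left side g^H mod p:
20^2 = 400 ≡ 12
20^4 ≡ 12^2 = 144 ≡ 47
20^8 ≡ 47^2 = 2209 ≡ 75
20^16 ≡ 75^2 = 5625 ≡ 96
24 = 16 + 8, so 20^24 ≡ 96·75 ≡ 22 (mod 97)
Right side y^r · r^s mod p:
96^2 = 9216 ≡ 1
96^4 ≡ 1^2 = 1
96^8 ≡ 1^2 = 1
96^16 ≡ 1^2 = 1
96^32 ≡ 1^2 = 1
34 = 32 + 2, so 96^34 ≡ 1·1 ≡ 1 (mod 97)
34^2 = 1156 ≡ 89
34^4 ≡ 89^2 = 7921 ≡ 64
34^8 ≡ 64^2 = 4096 ≡ 22
34^16 ≡ 22^2 = 484 ≡ 96
34^32 ≡ 96^2 = 9216 ≡ 1
40 = 32 + 8, so 34^40 ≡ 1·22 ≡ 22 (mod 97)
1·22 = 22 ≡ 22 (mod 97)
22 ≡ 22 (mod 97), so the signature is genuine.

genuine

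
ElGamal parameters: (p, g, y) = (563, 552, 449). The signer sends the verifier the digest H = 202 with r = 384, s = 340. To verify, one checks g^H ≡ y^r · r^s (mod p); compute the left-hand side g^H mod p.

445

Squares mod 563: 552^1≡552, 552^2≡121, 552^4≡3, 552^8≡9, 552^16≡81, 552^32≡368, 552^64≡304, 552^128≡84
202 = 128 + 64 + 8 + 2, so 552^202 ≡ 84·304·9·121 ≡ 445 (mod 563)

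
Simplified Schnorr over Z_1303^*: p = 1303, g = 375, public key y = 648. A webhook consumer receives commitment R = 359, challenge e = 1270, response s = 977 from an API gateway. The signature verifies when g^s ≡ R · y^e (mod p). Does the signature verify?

g^s mod p:
375^977 mod 1303 = 809
R · y^e mod p:
648^1270 mod 1303 = 1102
359·1102 = 395618 ≡ 809 (mod 1303)
809 ≡ 809 (mod 1303); signature holds.

verifies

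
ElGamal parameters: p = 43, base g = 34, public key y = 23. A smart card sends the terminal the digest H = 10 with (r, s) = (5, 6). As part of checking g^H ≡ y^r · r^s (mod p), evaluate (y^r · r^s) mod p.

23^5 mod 43 = 17
5^6 mod 43 = 16
y^r · r^s ≡ 17·16 = 272 ≡ 14 (mod 43)

14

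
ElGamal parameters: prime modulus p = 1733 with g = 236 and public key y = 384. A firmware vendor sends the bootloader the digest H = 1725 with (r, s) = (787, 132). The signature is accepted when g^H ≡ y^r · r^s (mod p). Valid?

Left side g^H mod p:
236^2 = 55696 ≡ 240
236^4 ≡ 240^2 = 57600 ≡ 411
236^8 ≡ 411^2 = 168921 ≡ 820
236^16 ≡ 820^2 = 672400 ≡ 1729
236^32 ≡ 1729^2 = 2989441 ≡ 16
236^64 ≡ 16^2 = 256
236^128 ≡ 256^2 = 65536 ≡ 1415
236^256 ≡ 1415^2 = 2002225 ≡ 610
236^512 ≡ 610^2 = 372100 ≡ 1238
236^1024 ≡ 1238^2 = 1532644 ≡ 672
1725 = 1024 + 512 + 128 + 32 + 16 + 8 + 4 + 1, so 236^1725 ≡ 672·1238·1415·16·1729·820·411·236 ≡ 144 (mod 1733)
Right side y^r · r^s mod p:
384^2 = 147456 ≡ 151
384^4 ≡ 151^2 = 22801 ≡ 272
384^8 ≡ 272^2 = 73984 ≡ 1198
384^16 ≡ 1198^2 = 1435204 ≡ 280
384^32 ≡ 280^2 = 78400 ≡ 415
384^64 ≡ 415^2 = 172225 ≡ 658
384^128 ≡ 658^2 = 432964 ≡ 1447
384^256 ≡ 1447^2 = 2093809 ≡ 345
384^512 ≡ 345^2 = 119025 ≡ 1181
787 = 512 + 256 + 16 + 2 + 1, so 384^787 ≡ 1181·345·280·151·384 ≡ 135 (mod 1733)
787^2 = 619369 ≡ 688
787^4 ≡ 688^2 = 473344 ≡ 235
787^8 ≡ 235^2 = 55225 ≡ 1502
787^16 ≡ 1502^2 = 2256004 ≡ 1371
787^32 ≡ 1371^2 = 1879641 ≡ 1069
787^64 ≡ 1069^2 = 1142761 ≡ 714
787^128 ≡ 714^2 = 509796 ≡ 294
132 = 128 + 4, so 787^132 ≡ 294·235 ≡ 1503 (mod 1733)
135·1503 = 202905 ≡ 144 (mod 1733)
144 ≡ 144 (mod 1733), so the signature is genuine.

yes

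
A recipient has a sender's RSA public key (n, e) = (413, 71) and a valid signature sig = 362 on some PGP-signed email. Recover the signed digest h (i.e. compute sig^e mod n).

Squares mod 413: sig^1≡362, sig^2≡123, sig^4≡261, sig^8≡389, sig^16≡163, sig^32≡137, sig^64≡184
71 = 64 + 4 + 2 + 1, so sig^71 ≡ 184·261·123·362 ≡ 38 (mod 413)

38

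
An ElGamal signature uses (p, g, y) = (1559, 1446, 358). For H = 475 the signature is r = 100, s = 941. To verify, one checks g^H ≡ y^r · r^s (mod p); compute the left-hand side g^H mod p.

1446^475 mod 1559 = 471

471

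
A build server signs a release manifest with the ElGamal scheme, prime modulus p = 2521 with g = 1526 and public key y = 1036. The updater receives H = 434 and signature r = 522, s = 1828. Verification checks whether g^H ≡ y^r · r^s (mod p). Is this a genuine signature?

forged

Left side g^H mod p:
1526^2 = 2328676 ≡ 1793
1526^4 ≡ 1793^2 = 3214849 ≡ 574
1526^8 ≡ 574^2 = 329476 ≡ 1746
1526^16 ≡ 1746^2 = 3048516 ≡ 627
1526^32 ≡ 627^2 = 393129 ≡ 2374
1526^64 ≡ 2374^2 = 5635876 ≡ 1441
1526^128 ≡ 1441^2 = 2076481 ≡ 1698
1526^256 ≡ 1698^2 = 2883204 ≡ 1701
434 = 256 + 128 + 32 + 16 + 2, so 1526^434 ≡ 1701·1698·2374·627·1793 ≡ 1902 (mod 2521)
Right side y^r · r^s mod p:
1036^2 = 1073296 ≡ 1871
1036^4 ≡ 1871^2 = 3500641 ≡ 1493
1036^8 ≡ 1493^2 = 2229049 ≡ 485
1036^16 ≡ 485^2 = 235225 ≡ 772
1036^32 ≡ 772^2 = 595984 ≡ 1028
1036^64 ≡ 1028^2 = 1056784 ≡ 485
1036^128 ≡ 485^2 = 235225 ≡ 772
1036^256 ≡ 772^2 = 595984 ≡ 1028
1036^512 ≡ 1028^2 = 1056784 ≡ 485
522 = 512 + 8 + 2, so 1036^522 ≡ 485·485·1871 ≡ 2400 (mod 2521)
522^2 = 272484 ≡ 216
522^4 ≡ 216^2 = 46656 ≡ 1278
522^8 ≡ 1278^2 = 1633284 ≡ 2197
522^16 ≡ 2197^2 = 4826809 ≡ 1615
522^32 ≡ 1615^2 = 2608225 ≡ 1511
522^64 ≡ 1511^2 = 2283121 ≡ 1616
522^128 ≡ 1616^2 = 2611456 ≡ 2221
522^256 ≡ 2221^2 = 4932841 ≡ 1765
522^512 ≡ 1765^2 = 3115225 ≡ 1790
522^1024 ≡ 1790^2 = 3204100 ≡ 2430
1828 = 1024 + 512 + 256 + 32 + 4, so 522^1828 ≡ 2430·1790·1765·1511·1278 ≡ 1894 (mod 2521)
2400·1894 = 4545600 ≡ 237 (mod 2521)
1902 ≠ 237, so verification fails.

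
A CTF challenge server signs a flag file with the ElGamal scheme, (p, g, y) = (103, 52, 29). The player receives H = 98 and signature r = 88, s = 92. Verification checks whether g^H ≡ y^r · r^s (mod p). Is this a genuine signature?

forged

Left side g^H mod p:
52^98 mod 103 = 16
Right side y^r · r^s mod p:
29^88 mod 103 = 18
88^92 mod 103 = 49
18·49 = 882 ≡ 58 (mod 103)
16 ≠ 58, so verification fails.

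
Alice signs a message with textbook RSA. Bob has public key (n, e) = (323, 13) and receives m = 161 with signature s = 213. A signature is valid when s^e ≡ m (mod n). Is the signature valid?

valid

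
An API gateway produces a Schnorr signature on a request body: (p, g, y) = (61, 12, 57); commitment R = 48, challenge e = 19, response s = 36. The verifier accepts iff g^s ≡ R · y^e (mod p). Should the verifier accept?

reject

g^s mod p:
12^2 = 144 ≡ 22
12^4 ≡ 22^2 = 484 ≡ 57
12^8 ≡ 57^2 = 3249 ≡ 16
12^16 ≡ 16^2 = 256 ≡ 12
12^32 ≡ 12^2 = 144 ≡ 22
36 = 32 + 4, so 12^36 ≡ 22·57 ≡ 34 (mod 61)
R · y^e mod p:
57^2 = 3249 ≡ 16
57^4 ≡ 16^2 = 256 ≡ 12
57^8 ≡ 12^2 = 144 ≡ 22
57^16 ≡ 22^2 = 484 ≡ 57
19 = 16 + 2 + 1, so 57^19 ≡ 57·16·57 ≡ 12 (mod 61)
48·12 = 576 ≡ 27 (mod 61)
34 ≠ 27; the check fails.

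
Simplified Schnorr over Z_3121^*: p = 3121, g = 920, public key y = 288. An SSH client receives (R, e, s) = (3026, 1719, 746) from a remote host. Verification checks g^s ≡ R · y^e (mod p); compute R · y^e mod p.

288^2 = 82944 ≡ 1798
288^4 ≡ 1798^2 = 3232804 ≡ 2569
288^8 ≡ 2569^2 = 6599761 ≡ 1967
288^16 ≡ 1967^2 = 3869089 ≡ 2170
288^32 ≡ 2170^2 = 4708900 ≡ 2432
288^64 ≡ 2432^2 = 5914624 ≡ 329
288^128 ≡ 329^2 = 108241 ≡ 2127
288^256 ≡ 2127^2 = 4524129 ≡ 1800
288^512 ≡ 1800^2 = 3240000 ≡ 402
288^1024 ≡ 402^2 = 161604 ≡ 2433
1719 = 1024 + 512 + 128 + 32 + 16 + 4 + 2 + 1, so 288^1719 ≡ 2433·402·2127·2432·2170·2569·1798·288 ≡ 1316 (mod 3121)
R · y^e ≡ 3026·1316 = 3982216 ≡ 2941 (mod 3121)

2941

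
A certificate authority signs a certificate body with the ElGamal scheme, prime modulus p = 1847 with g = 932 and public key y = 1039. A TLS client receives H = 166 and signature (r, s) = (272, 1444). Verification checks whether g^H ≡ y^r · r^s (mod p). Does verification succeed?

fails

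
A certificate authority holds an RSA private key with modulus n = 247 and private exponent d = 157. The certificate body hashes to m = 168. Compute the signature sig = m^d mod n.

m^2 ≡ 168^2 = 28224 ≡ 66
m^4 ≡ 66^2 = 4356 ≡ 157
m^8 ≡ 157^2 = 24649 ≡ 196
m^16 ≡ 196^2 = 38416 ≡ 131
m^32 ≡ 131^2 = 17161 ≡ 118
m^64 ≡ 118^2 = 13924 ≡ 92
m^128 ≡ 92^2 = 8464 ≡ 66
157 = 128 + 16 + 8 + 4 + 1, so m^157 ≡ 66·131·196·157·168 ≡ 233 (mod 247)

233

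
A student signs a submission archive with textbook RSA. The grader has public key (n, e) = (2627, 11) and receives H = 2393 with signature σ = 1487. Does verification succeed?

fails

Squares mod 2627: σ^1≡1487, σ^2≡1862, σ^4≡2031, σ^8≡571
11 = 8 + 2 + 1, so σ^11 ≡ 571·1862·1487 ≡ 234 (mod 2627)
234 ≠ 2393, so verification fails.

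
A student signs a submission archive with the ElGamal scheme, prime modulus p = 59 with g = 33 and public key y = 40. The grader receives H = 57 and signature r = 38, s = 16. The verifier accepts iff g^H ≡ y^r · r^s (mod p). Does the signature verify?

does not verify

Left side g^H mod p:
Squares mod 59: 33^1≡33, 33^2≡27, 33^4≡21, 33^8≡28, 33^16≡17, 33^32≡53
57 = 32 + 16 + 8 + 1, so 33^57 ≡ 53·17·28·33 ≡ 34 (mod 59)
Right side y^r · r^s mod p:
Squares mod 59: 40^1≡40, 40^2≡7, 40^4≡49, 40^8≡41, 40^16≡29, 40^32≡15
38 = 32 + 4 + 2, so 40^38 ≡ 15·49·7 ≡ 12 (mod 59)
Squares mod 59: 38^1≡38, 38^2≡28, 38^4≡17, 38^8≡53, 38^16≡36
38^16 ≡ 36 (mod 59)
12·36 = 432 ≡ 19 (mod 59)
34 ≠ 19, so verification fails.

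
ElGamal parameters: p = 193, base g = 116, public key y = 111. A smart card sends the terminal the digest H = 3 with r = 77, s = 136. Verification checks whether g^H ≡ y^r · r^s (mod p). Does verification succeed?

passes

Left side g^H mod p:
Squares mod 193: 116^1≡116, 116^2≡139
3 = 2 + 1, so 116^3 ≡ 139·116 ≡ 105 (mod 193)
Right side y^r · r^s mod p:
Squares mod 193: 111^1≡111, 111^2≡162, 111^4≡189, 111^8≡16, 111^16≡63, 111^32≡109, 111^64≡108
77 = 64 + 8 + 4 + 1, so 111^77 ≡ 108·16·189·111 ≡ 136 (mod 193)
Squares mod 193: 77^1≡77, 77^2≡139, 77^4≡21, 77^8≡55, 77^16≡130, 77^32≡109, 77^64≡108, 77^128≡84
136 = 128 + 8, so 77^136 ≡ 84·55 ≡ 181 (mod 193)
136·181 = 24616 ≡ 105 (mod 193)
105 ≡ 105 (mod 193), so the signature is genuine.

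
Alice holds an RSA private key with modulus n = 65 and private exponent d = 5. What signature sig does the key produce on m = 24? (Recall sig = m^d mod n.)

m^2 ≡ 24^2 = 576 ≡ 56
m^4 ≡ 56^2 = 3136 ≡ 16
5 = 4 + 1, so m^5 ≡ 16·24 ≡ 59 (mod 65)

59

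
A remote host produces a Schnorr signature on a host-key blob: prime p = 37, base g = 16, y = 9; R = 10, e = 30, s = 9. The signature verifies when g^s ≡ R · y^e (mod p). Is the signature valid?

valid

g^s mod p:
Squares mod 37: 16^1≡16, 16^2≡34, 16^4≡9, 16^8≡7
9 = 8 + 1, so 16^9 ≡ 7·16 ≡ 1 (mod 37)
R · y^e mod p:
Squares mod 37: 9^1≡9, 9^2≡7, 9^4≡12, 9^8≡33, 9^16≡16
30 = 16 + 8 + 4 + 2, so 9^30 ≡ 16·33·12·7 ≡ 26 (mod 37)
10·26 = 260 ≡ 1 (mod 37)
1 ≡ 1 (mod 37); signature holds.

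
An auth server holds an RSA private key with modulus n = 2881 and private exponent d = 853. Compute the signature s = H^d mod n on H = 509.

H^2 ≡ 509^2 = 259081 ≡ 2672
H^4 ≡ 2672^2 = 7139584 ≡ 466
H^8 ≡ 466^2 = 217156 ≡ 1081
H^16 ≡ 1081^2 = 1168561 ≡ 1756
H^32 ≡ 1756^2 = 3083536 ≡ 866
H^64 ≡ 866^2 = 749956 ≡ 896
H^128 ≡ 896^2 = 802816 ≡ 1898
H^256 ≡ 1898^2 = 3602404 ≡ 1154
H^512 ≡ 1154^2 = 1331716 ≡ 694
853 = 512 + 256 + 64 + 16 + 4 + 1, so H^853 ≡ 694·1154·896·1756·466·509 ≡ 1498 (mod 2881)

1498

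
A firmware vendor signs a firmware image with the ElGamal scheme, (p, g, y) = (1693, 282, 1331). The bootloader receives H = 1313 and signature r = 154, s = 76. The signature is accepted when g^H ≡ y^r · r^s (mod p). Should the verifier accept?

Left side g^H mod p:
282^2 = 79524 ≡ 1646
282^4 ≡ 1646^2 = 2709316 ≡ 516
282^8 ≡ 516^2 = 266256 ≡ 455
282^16 ≡ 455^2 = 207025 ≡ 479
282^32 ≡ 479^2 = 229441 ≡ 886
282^64 ≡ 886^2 = 784996 ≡ 1137
282^128 ≡ 1137^2 = 1292769 ≡ 1010
282^256 ≡ 1010^2 = 1020100 ≡ 914
282^512 ≡ 914^2 = 835396 ≡ 747
282^1024 ≡ 747^2 = 558009 ≡ 1012
1313 = 1024 + 256 + 32 + 1, so 282^1313 ≡ 1012·914·886·282 ≡ 1477 (mod 1693)
Right side y^r · r^s mod p:
1331^2 = 1771561 ≡ 683
1331^4 ≡ 683^2 = 466489 ≡ 914
1331^8 ≡ 914^2 = 835396 ≡ 747
1331^16 ≡ 747^2 = 558009 ≡ 1012
1331^32 ≡ 1012^2 = 1024144 ≡ 1572
1331^64 ≡ 1572^2 = 2471184 ≡ 1097
1331^128 ≡ 1097^2 = 1203409 ≡ 1379
154 = 128 + 16 + 8 + 2, so 1331^154 ≡ 1379·1012·747·683 ≡ 523 (mod 1693)
154^2 = 23716 ≡ 14
154^4 ≡ 14^2 = 196
154^8 ≡ 196^2 = 38416 ≡ 1170
154^16 ≡ 1170^2 = 1368900 ≡ 956
154^32 ≡ 956^2 = 913936 ≡ 1409
154^64 ≡ 1409^2 = 1985281 ≡ 1085
76 = 64 + 8 + 4, so 154^76 ≡ 1085·1170·196 ≡ 455 (mod 1693)
523·455 = 237965 ≡ 945 (mod 1693)
1477 ≠ 945, so verification fails.

reject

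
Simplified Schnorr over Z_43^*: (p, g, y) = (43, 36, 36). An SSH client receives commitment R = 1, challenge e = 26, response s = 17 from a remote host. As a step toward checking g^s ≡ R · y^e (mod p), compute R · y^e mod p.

Squares mod 43: 36^1≡36, 36^2≡6, 36^4≡36, 36^8≡6, 36^16≡36
26 = 16 + 8 + 2, so 36^26 ≡ 36·6·6 ≡ 6 (mod 43)
R · y^e ≡ 1·6 = 6 ≡ 6 (mod 43)

6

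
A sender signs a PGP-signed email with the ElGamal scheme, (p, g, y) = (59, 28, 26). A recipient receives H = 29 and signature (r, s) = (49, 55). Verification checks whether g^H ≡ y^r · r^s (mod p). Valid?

Left side g^H mod p:
28^29 mod 59 = 1
Right side y^r · r^s mod p:
26^49 mod 59 = 3
49^55 mod 59 = 20
3·20 = 60 ≡ 1 (mod 59)
1 ≡ 1 (mod 59), so the signature is genuine.

yes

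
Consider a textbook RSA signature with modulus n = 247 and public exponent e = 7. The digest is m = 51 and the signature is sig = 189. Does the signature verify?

does not verify

Squares mod 247: sig^1≡189, sig^2≡153, sig^4≡191
7 = 4 + 2 + 1, so sig^7 ≡ 191·153·189 ≡ 227 (mod 247)
227 ≠ 51, so verification fails.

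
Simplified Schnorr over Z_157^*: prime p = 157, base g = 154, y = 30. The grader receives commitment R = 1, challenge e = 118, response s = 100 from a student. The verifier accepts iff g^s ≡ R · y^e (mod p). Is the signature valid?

invalid

g^s mod p:
154^2 = 23716 ≡ 9
154^4 ≡ 9^2 = 81
154^8 ≡ 81^2 = 6561 ≡ 124
154^16 ≡ 124^2 = 15376 ≡ 147
154^32 ≡ 147^2 = 21609 ≡ 100
154^64 ≡ 100^2 = 10000 ≡ 109
100 = 64 + 32 + 4, so 154^100 ≡ 109·100·81 ≡ 89 (mod 157)
R · y^e mod p:
30^2 = 900 ≡ 115
30^4 ≡ 115^2 = 13225 ≡ 37
30^8 ≡ 37^2 = 1369 ≡ 113
30^16 ≡ 113^2 = 12769 ≡ 52
30^32 ≡ 52^2 = 2704 ≡ 35
30^64 ≡ 35^2 = 1225 ≡ 126
118 = 64 + 32 + 16 + 4 + 2, so 30^118 ≡ 126·35·52·37·115 ≡ 30 (mod 157)
1·30 = 30 ≡ 30 (mod 157)
89 ≠ 30; the check fails.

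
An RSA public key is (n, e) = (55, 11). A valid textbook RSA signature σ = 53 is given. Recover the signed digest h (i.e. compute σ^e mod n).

σ^2 ≡ 53^2 = 2809 ≡ 4
σ^4 ≡ 4^2 = 16
σ^8 ≡ 16^2 = 256 ≡ 36
11 = 8 + 2 + 1, so σ^11 ≡ 36·4·53 ≡ 42 (mod 55)

42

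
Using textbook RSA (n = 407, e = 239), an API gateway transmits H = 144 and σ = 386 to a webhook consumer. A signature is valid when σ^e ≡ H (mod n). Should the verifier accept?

σ^2 ≡ 386^2 = 148996 ≡ 34
σ^4 ≡ 34^2 = 1156 ≡ 342
σ^8 ≡ 342^2 = 116964 ≡ 155
σ^16 ≡ 155^2 = 24025 ≡ 12
σ^32 ≡ 12^2 = 144
σ^64 ≡ 144^2 = 20736 ≡ 386
σ^128 ≡ 386^2 = 148996 ≡ 34
239 = 128 + 64 + 32 + 8 + 4 + 2 + 1, so σ^239 ≡ 34·386·144·155·342·34·386 ≡ 144 (mod 407)
Since 144 equals the digest 144, verification succeeds.

accept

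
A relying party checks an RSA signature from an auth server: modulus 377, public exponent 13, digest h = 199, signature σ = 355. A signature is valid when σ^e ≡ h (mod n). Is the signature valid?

valid

σ^13 mod 377 = 199
Since 199 equals the digest 199, verification succeeds.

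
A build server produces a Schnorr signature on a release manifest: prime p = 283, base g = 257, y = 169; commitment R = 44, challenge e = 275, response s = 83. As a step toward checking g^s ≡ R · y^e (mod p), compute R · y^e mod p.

Squares mod 283: 169^1≡169, 169^2≡261, 169^4≡201, 169^8≡215, 169^16≡96, 169^32≡160, 169^64≡130, 169^128≡203, 169^256≡174
275 = 256 + 16 + 2 + 1, so 169^275 ≡ 174·96·261·169 ≡ 10 (mod 283)
R · y^e ≡ 44·10 = 440 ≡ 157 (mod 283)

157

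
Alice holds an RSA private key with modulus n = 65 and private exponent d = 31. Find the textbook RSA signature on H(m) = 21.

31

(H(m))^2 ≡ 21^2 = 441 ≡ 51
(H(m))^4 ≡ 51^2 = 2601 ≡ 1
(H(m))^8 ≡ 1^2 = 1
(H(m))^16 ≡ 1^2 = 1
31 = 16 + 8 + 4 + 2 + 1, so (H(m))^31 ≡ 1·1·1·51·21 ≡ 31 (mod 65)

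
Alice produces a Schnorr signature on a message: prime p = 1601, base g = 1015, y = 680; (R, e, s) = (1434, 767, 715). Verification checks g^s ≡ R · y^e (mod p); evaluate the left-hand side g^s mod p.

1015^2 = 1030225 ≡ 782
1015^4 ≡ 782^2 = 611524 ≡ 1543
1015^8 ≡ 1543^2 = 2380849 ≡ 162
1015^16 ≡ 162^2 = 26244 ≡ 628
1015^32 ≡ 628^2 = 394384 ≡ 538
1015^64 ≡ 538^2 = 289444 ≡ 1264
1015^128 ≡ 1264^2 = 1597696 ≡ 1499
1015^256 ≡ 1499^2 = 2247001 ≡ 798
1015^512 ≡ 798^2 = 636804 ≡ 1207
715 = 512 + 128 + 64 + 8 + 2 + 1, so 1015^715 ≡ 1207·1499·1264·162·782·1015 ≡ 118 (mod 1601)

118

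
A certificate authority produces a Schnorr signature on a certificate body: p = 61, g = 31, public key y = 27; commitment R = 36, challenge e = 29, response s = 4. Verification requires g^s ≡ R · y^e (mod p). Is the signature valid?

g^s mod p:
31^4 mod 61 = 42
R · y^e mod p:
27^29 mod 61 = 52
36·52 = 1872 ≡ 42 (mod 61)
42 ≡ 42 (mod 61); signature holds.

valid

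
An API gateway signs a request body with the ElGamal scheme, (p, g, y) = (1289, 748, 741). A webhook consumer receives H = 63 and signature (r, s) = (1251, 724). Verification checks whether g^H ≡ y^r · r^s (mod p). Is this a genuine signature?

Left side g^H mod p:
Squares mod 1289: 748^1≡748, 748^2≡78, 748^4≡928, 748^8≡132, 748^16≡667, 748^32≡184
63 = 32 + 16 + 8 + 4 + 2 + 1, so 748^63 ≡ 184·667·132·928·78·748 ≡ 900 (mod 1289)
Right side y^r · r^s mod p:
Squares mod 1289: 741^1≡741, 741^2≡1256, 741^4≡1089, 741^8≡41, 741^16≡392, 741^32≡273, 741^64≡1056, 741^128≡151, 741^256≡888, 741^512≡965, 741^1024≡567
1251 = 1024 + 128 + 64 + 32 + 2 + 1, so 741^1251 ≡ 567·151·1056·273·1256·741 ≡ 676 (mod 1289)
Squares mod 1289: 1251^1≡1251, 1251^2≡155, 1251^4≡823, 1251^8≡604, 1251^16≡29, 1251^32≡841, 1251^64≡909, 1251^128≡32, 1251^256≡1024, 1251^512≡619
724 = 512 + 128 + 64 + 16 + 4, so 1251^724 ≡ 619·32·909·29·823 ≡ 581 (mod 1289)
676·581 = 392756 ≡ 900 (mod 1289)
900 ≡ 900 (mod 1289), so the signature is genuine.

genuine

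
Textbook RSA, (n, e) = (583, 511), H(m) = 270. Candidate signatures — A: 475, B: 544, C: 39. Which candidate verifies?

C

Candidate A: 475^511 mod 583 = 321
Candidate B: 544^511 mod 583 = 313
Candidate C: 39^511 mod 583 = 270
  → matches H(m) = 270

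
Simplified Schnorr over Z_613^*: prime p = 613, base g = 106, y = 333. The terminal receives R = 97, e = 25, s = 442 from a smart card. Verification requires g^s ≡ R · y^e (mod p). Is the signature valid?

g^s mod p:
106^442 mod 613 = 467
R · y^e mod p:
333^25 mod 613 = 9
97·9 = 873 ≡ 260 (mod 613)
467 ≠ 260; the check fails.

invalid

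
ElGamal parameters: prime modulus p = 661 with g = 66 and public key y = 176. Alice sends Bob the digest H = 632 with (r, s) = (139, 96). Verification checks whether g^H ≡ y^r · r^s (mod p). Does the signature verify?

verifies

Left side g^H mod p:
Squares mod 661: 66^1≡66, 66^2≡390, 66^4≡70, 66^8≡273, 66^16≡497, 66^32≡456, 66^64≡382, 66^128≡504, 66^256≡192, 66^512≡509
632 = 512 + 64 + 32 + 16 + 8, so 66^632 ≡ 509·382·456·497·273 ≡ 177 (mod 661)
Right side y^r · r^s mod p:
Squares mod 661: 176^1≡176, 176^2≡570, 176^4≡349, 176^8≡177, 176^16≡262, 176^32≡561, 176^64≡85, 176^128≡615
139 = 128 + 8 + 2 + 1, so 176^139 ≡ 615·177·570·176 ≡ 192 (mod 661)
Squares mod 661: 139^1≡139, 139^2≡152, 139^4≡630, 139^8≡300, 139^16≡104, 139^32≡240, 139^64≡93
96 = 64 + 32, so 139^96 ≡ 93·240 ≡ 507 (mod 661)
192·507 = 97344 ≡ 177 (mod 661)
177 ≡ 177 (mod 661), so the signature is genuine.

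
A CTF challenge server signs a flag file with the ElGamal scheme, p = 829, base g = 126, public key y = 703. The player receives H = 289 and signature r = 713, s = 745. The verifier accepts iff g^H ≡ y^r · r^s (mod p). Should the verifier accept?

reject

Left side g^H mod p:
Squares mod 829: 126^1≡126, 126^2≡125, 126^4≡703, 126^8≡125, 126^16≡703, 126^32≡125, 126^64≡703, 126^128≡125, 126^256≡703
289 = 256 + 32 + 1, so 126^289 ≡ 703·125·126 ≡ 126 (mod 829)
Right side y^r · r^s mod p:
Squares mod 829: 703^1≡703, 703^2≡125, 703^4≡703, 703^8≡125, 703^16≡703, 703^32≡125, 703^64≡703, 703^128≡125, 703^256≡703, 703^512≡125
713 = 512 + 128 + 64 + 8 + 1, so 703^713 ≡ 125·125·703·125·703 ≡ 125 (mod 829)
Squares mod 829: 713^1≡713, 713^2≡192, 713^4≡388, 713^8≡495, 713^16≡470, 713^32≡386, 713^64≡605, 713^128≡436, 713^256≡255, 713^512≡363
745 = 512 + 128 + 64 + 32 + 8 + 1, so 713^745 ≡ 363·436·605·386·495·713 ≡ 356 (mod 829)
125·356 = 44500 ≡ 563 (mod 829)
126 ≠ 563, so verification fails.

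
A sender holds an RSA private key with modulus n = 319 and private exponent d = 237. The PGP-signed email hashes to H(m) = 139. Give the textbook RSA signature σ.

314

Squares mod 319: (H(m))^1≡139, (H(m))^2≡181, (H(m))^4≡223, (H(m))^8≡284, (H(m))^16≡268, (H(m))^32≡49, (H(m))^64≡168, (H(m))^128≡152
237 = 128 + 64 + 32 + 8 + 4 + 1, so (H(m))^237 ≡ 152·168·49·284·223·139 ≡ 314 (mod 319)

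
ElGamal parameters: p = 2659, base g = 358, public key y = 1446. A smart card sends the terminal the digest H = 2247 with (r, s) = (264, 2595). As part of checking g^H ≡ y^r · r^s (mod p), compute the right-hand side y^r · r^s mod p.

120

Squares mod 2659: 1446^1≡1446, 1446^2≡942, 1446^4≡1917, 1446^8≡151, 1446^16≡1529, 1446^32≡580, 1446^64≡1366, 1446^128≡1997, 1446^256≡2168
264 = 256 + 8, so 1446^264 ≡ 2168·151 ≡ 311 (mod 2659)
Squares mod 2659: 264^1≡264, 264^2≡562, 264^4≡2082, 264^8≡554, 264^16≡1131, 264^32≡182, 264^64≡1216, 264^128≡252, 264^256≡2347, 264^512≡1620, 264^1024≡2626, 264^2048≡1089
2595 = 2048 + 512 + 32 + 2 + 1, so 264^2595 ≡ 1089·1620·182·562·264 ≡ 1907 (mod 2659)
y^r · r^s ≡ 311·1907 = 593077 ≡ 120 (mod 2659)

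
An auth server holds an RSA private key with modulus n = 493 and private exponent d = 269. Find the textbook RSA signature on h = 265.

470

h^269 mod 493 = 470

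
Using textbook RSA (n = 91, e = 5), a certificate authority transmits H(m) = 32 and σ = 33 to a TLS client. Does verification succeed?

σ^5 mod 91 = 24
σ^5 mod 91 = 24, but H(m) = 32.

fails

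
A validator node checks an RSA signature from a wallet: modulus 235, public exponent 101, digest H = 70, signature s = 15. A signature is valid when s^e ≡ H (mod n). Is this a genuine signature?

s^2 ≡ 15^2 = 225
s^4 ≡ 225^2 = 50625 ≡ 100
s^8 ≡ 100^2 = 10000 ≡ 130
s^16 ≡ 130^2 = 16900 ≡ 215
s^32 ≡ 215^2 = 46225 ≡ 165
s^64 ≡ 165^2 = 27225 ≡ 200
101 = 64 + 32 + 4 + 1, so s^101 ≡ 200·165·100·15 ≡ 70 (mod 235)
70 = H, so the signature checks out.

genuine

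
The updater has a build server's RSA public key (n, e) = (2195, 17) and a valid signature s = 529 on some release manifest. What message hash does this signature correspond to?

1139

s^2 ≡ 529^2 = 279841 ≡ 1076
s^4 ≡ 1076^2 = 1157776 ≡ 1011
s^8 ≡ 1011^2 = 1022121 ≡ 1446
s^16 ≡ 1446^2 = 2090916 ≡ 1276
17 = 16 + 1, so s^17 ≡ 1276·529 ≡ 1139 (mod 2195)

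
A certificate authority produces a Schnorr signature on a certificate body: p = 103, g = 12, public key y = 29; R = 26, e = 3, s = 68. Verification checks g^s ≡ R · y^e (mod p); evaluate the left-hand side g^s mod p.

12^2 = 144 ≡ 41
12^4 ≡ 41^2 = 1681 ≡ 33
12^8 ≡ 33^2 = 1089 ≡ 59
12^16 ≡ 59^2 = 3481 ≡ 82
12^32 ≡ 82^2 = 6724 ≡ 29
12^64 ≡ 29^2 = 841 ≡ 17
68 = 64 + 4, so 12^68 ≡ 17·33 ≡ 46 (mod 103)

46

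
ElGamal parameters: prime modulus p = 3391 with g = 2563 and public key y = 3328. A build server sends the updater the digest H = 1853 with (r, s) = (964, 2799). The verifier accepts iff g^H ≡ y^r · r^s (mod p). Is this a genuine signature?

Left side g^H mod p:
2563^2 = 6568969 ≡ 602
2563^4 ≡ 602^2 = 362404 ≡ 2958
2563^8 ≡ 2958^2 = 8749764 ≡ 984
2563^16 ≡ 984^2 = 968256 ≡ 1821
2563^32 ≡ 1821^2 = 3316041 ≡ 3034
2563^64 ≡ 3034^2 = 9205156 ≡ 1982
2563^128 ≡ 1982^2 = 3928324 ≡ 1546
2563^256 ≡ 1546^2 = 2390116 ≡ 2852
2563^512 ≡ 2852^2 = 8133904 ≡ 2286
2563^1024 ≡ 2286^2 = 5225796 ≡ 265
1853 = 1024 + 512 + 256 + 32 + 16 + 8 + 4 + 1, so 2563^1853 ≡ 265·2286·2852·3034·1821·984·2958·2563 ≡ 1942 (mod 3391)
Right side y^r · r^s mod p:
3328^2 = 11075584 ≡ 578
3328^4 ≡ 578^2 = 334084 ≡ 1766
3328^8 ≡ 1766^2 = 3118756 ≡ 2427
3328^16 ≡ 2427^2 = 5890329 ≡ 162
3328^32 ≡ 162^2 = 26244 ≡ 2507
3328^64 ≡ 2507^2 = 6285049 ≡ 1526
3328^128 ≡ 1526^2 = 2328676 ≡ 2450
3328^256 ≡ 2450^2 = 6002500 ≡ 430
3328^512 ≡ 430^2 = 184900 ≡ 1786
964 = 512 + 256 + 128 + 64 + 4, so 3328^964 ≡ 1786·430·2450·1526·1766 ≡ 202 (mod 3391)
964^2 = 929296 ≡ 162
964^4 ≡ 162^2 = 26244 ≡ 2507
964^8 ≡ 2507^2 = 6285049 ≡ 1526
964^16 ≡ 1526^2 = 2328676 ≡ 2450
964^32 ≡ 2450^2 = 6002500 ≡ 430
964^64 ≡ 430^2 = 184900 ≡ 1786
964^128 ≡ 1786^2 = 3189796 ≡ 2256
964^256 ≡ 2256^2 = 5089536 ≡ 3036
964^512 ≡ 3036^2 = 9217296 ≡ 558
964^1024 ≡ 558^2 = 311364 ≡ 2783
964^2048 ≡ 2783^2 = 7745089 ≡ 45
2799 = 2048 + 512 + 128 + 64 + 32 + 8 + 4 + 2 + 1, so 964^2799 ≡ 45·558·2256·1786·430·1526·2507·162·964 ≡ 2986 (mod 3391)
202·2986 = 603172 ≡ 2965 (mod 3391)
1942 ≠ 2965, so verification fails.

forged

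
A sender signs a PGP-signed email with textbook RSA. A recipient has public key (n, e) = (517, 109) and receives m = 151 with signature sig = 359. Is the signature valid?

valid

sig^2 ≡ 359^2 = 128881 ≡ 148
sig^4 ≡ 148^2 = 21904 ≡ 190
sig^8 ≡ 190^2 = 36100 ≡ 427
sig^16 ≡ 427^2 = 182329 ≡ 345
sig^32 ≡ 345^2 = 119025 ≡ 115
sig^64 ≡ 115^2 = 13225 ≡ 300
109 = 64 + 32 + 8 + 4 + 1, so sig^109 ≡ 300·115·427·190·359 ≡ 151 (mod 517)
151 = m, so the signature checks out.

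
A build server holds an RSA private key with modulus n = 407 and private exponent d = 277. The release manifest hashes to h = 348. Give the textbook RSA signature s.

h^2 ≡ 348^2 = 121104 ≡ 225
h^4 ≡ 225^2 = 50625 ≡ 157
h^8 ≡ 157^2 = 24649 ≡ 229
h^16 ≡ 229^2 = 52441 ≡ 345
h^32 ≡ 345^2 = 119025 ≡ 181
h^64 ≡ 181^2 = 32761 ≡ 201
h^128 ≡ 201^2 = 40401 ≡ 108
h^256 ≡ 108^2 = 11664 ≡ 268
277 = 256 + 16 + 4 + 1, so h^277 ≡ 268·345·157·348 ≡ 39 (mod 407)

39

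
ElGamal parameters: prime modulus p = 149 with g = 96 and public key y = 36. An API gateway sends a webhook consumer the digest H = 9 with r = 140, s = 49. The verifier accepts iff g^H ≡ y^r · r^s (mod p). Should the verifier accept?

Left side g^H mod p:
Squares mod 149: 96^1≡96, 96^2≡127, 96^4≡37, 96^8≡28
9 = 8 + 1, so 96^9 ≡ 28·96 ≡ 6 (mod 149)
Right side y^r · r^s mod p:
Squares mod 149: 36^1≡36, 36^2≡104, 36^4≡88, 36^8≡145, 36^16≡16, 36^32≡107, 36^64≡125, 36^128≡129
140 = 128 + 8 + 4, so 36^140 ≡ 129·145·88 ≡ 37 (mod 149)
Squares mod 149: 140^1≡140, 140^2≡81, 140^4≡5, 140^8≡25, 140^16≡29, 140^32≡96
49 = 32 + 16 + 1, so 140^49 ≡ 96·29·140 ≡ 125 (mod 149)
37·125 = 4625 ≡ 6 (mod 149)
6 ≡ 6 (mod 149), so the signature is genuine.

accept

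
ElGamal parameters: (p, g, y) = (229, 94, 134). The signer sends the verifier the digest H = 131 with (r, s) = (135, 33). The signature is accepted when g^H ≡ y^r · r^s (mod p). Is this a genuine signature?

forged

Left side g^H mod p:
94^2 = 8836 ≡ 134
94^4 ≡ 134^2 = 17956 ≡ 94
94^8 ≡ 94^2 = 8836 ≡ 134
94^16 ≡ 134^2 = 17956 ≡ 94
94^32 ≡ 94^2 = 8836 ≡ 134
94^64 ≡ 134^2 = 17956 ≡ 94
94^128 ≡ 94^2 = 8836 ≡ 134
131 = 128 + 2 + 1, so 94^131 ≡ 134·134·94 ≡ 134 (mod 229)
Right side y^r · r^s mod p:
134^2 = 17956 ≡ 94
134^4 ≡ 94^2 = 8836 ≡ 134
134^8 ≡ 134^2 = 17956 ≡ 94
134^16 ≡ 94^2 = 8836 ≡ 134
134^32 ≡ 134^2 = 17956 ≡ 94
134^64 ≡ 94^2 = 8836 ≡ 134
134^128 ≡ 134^2 = 17956 ≡ 94
135 = 128 + 4 + 2 + 1, so 134^135 ≡ 94·134·94·134 ≡ 1 (mod 229)
135^2 = 18225 ≡ 134
135^4 ≡ 134^2 = 17956 ≡ 94
135^8 ≡ 94^2 = 8836 ≡ 134
135^16 ≡ 134^2 = 17956 ≡ 94
135^32 ≡ 94^2 = 8836 ≡ 134
33 = 32 + 1, so 135^33 ≡ 134·135 ≡ 228 (mod 229)
1·228 = 228 ≡ 228 (mod 229)
134 ≠ 228, so verification fails.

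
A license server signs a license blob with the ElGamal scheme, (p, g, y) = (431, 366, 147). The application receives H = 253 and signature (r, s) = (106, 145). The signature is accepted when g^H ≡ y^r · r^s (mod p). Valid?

Left side g^H mod p:
366^2 = 133956 ≡ 346
366^4 ≡ 346^2 = 119716 ≡ 329
366^8 ≡ 329^2 = 108241 ≡ 60
366^16 ≡ 60^2 = 3600 ≡ 152
366^32 ≡ 152^2 = 23104 ≡ 261
366^64 ≡ 261^2 = 68121 ≡ 23
366^128 ≡ 23^2 = 529 ≡ 98
253 = 128 + 64 + 32 + 16 + 8 + 4 + 1, so 366^253 ≡ 98·23·261·152·60·329·366 ≡ 120 (mod 431)
Right side y^r · r^s mod p:
147^2 = 21609 ≡ 59
147^4 ≡ 59^2 = 3481 ≡ 33
147^8 ≡ 33^2 = 1089 ≡ 227
147^16 ≡ 227^2 = 51529 ≡ 240
147^32 ≡ 240^2 = 57600 ≡ 277
147^64 ≡ 277^2 = 76729 ≡ 11
106 = 64 + 32 + 8 + 2, so 147^106 ≡ 11·277·227·59 ≡ 98 (mod 431)
106^2 = 11236 ≡ 30
106^4 ≡ 30^2 = 900 ≡ 38
106^8 ≡ 38^2 = 1444 ≡ 151
106^16 ≡ 151^2 = 22801 ≡ 389
106^32 ≡ 389^2 = 151321 ≡ 40
106^64 ≡ 40^2 = 1600 ≡ 307
106^128 ≡ 307^2 = 94249 ≡ 291
145 = 128 + 16 + 1, so 106^145 ≡ 291·389·106 ≡ 54 (mod 431)
98·54 = 5292 ≡ 120 (mod 431)
120 ≡ 120 (mod 431), so the signature is genuine.

yes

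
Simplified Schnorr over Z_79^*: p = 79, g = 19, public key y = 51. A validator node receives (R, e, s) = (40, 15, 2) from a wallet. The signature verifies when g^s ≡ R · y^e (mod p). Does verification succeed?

g^s mod p:
Squares mod 79: 19^1≡19, 19^2≡45
19^2 ≡ 45 (mod 79)
R · y^e mod p:
Squares mod 79: 51^1≡51, 51^2≡73, 51^4≡36, 51^8≡32
15 = 8 + 4 + 2 + 1, so 51^15 ≡ 32·36·73·51 ≡ 65 (mod 79)
40·65 = 2600 ≡ 72 (mod 79)
45 ≠ 72; the check fails.

fails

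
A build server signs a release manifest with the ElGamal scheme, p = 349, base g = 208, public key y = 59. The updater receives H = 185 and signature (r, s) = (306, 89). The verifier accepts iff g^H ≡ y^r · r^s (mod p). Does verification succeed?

Left side g^H mod p:
208^2 = 43264 ≡ 337
208^4 ≡ 337^2 = 113569 ≡ 144
208^8 ≡ 144^2 = 20736 ≡ 145
208^16 ≡ 145^2 = 21025 ≡ 85
208^32 ≡ 85^2 = 7225 ≡ 245
208^64 ≡ 245^2 = 60025 ≡ 346
208^128 ≡ 346^2 = 119716 ≡ 9
185 = 128 + 32 + 16 + 8 + 1, so 208^185 ≡ 9·245·85·145·208 ≡ 7 (mod 349)
Right side y^r · r^s mod p:
59^2 = 3481 ≡ 340
59^4 ≡ 340^2 = 115600 ≡ 81
59^8 ≡ 81^2 = 6561 ≡ 279
59^16 ≡ 279^2 = 77841 ≡ 14
59^32 ≡ 14^2 = 196
59^64 ≡ 196^2 = 38416 ≡ 26
59^128 ≡ 26^2 = 676 ≡ 327
59^256 ≡ 327^2 = 106929 ≡ 135
306 = 256 + 32 + 16 + 2, so 59^306 ≡ 135·196·14·340 ≡ 37 (mod 349)
306^2 = 93636 ≡ 104
306^4 ≡ 104^2 = 10816 ≡ 346
306^8 ≡ 346^2 = 119716 ≡ 9
306^16 ≡ 9^2 = 81
306^32 ≡ 81^2 = 6561 ≡ 279
306^64 ≡ 279^2 = 77841 ≡ 14
89 = 64 + 16 + 8 + 1, so 306^89 ≡ 14·81·9·306 ≡ 184 (mod 349)
37·184 = 6808 ≡ 177 (mod 349)
7 ≠ 177, so verification fails.

fails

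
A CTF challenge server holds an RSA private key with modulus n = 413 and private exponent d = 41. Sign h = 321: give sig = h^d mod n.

293

h^2 ≡ 321^2 = 103041 ≡ 204
h^4 ≡ 204^2 = 41616 ≡ 316
h^8 ≡ 316^2 = 99856 ≡ 323
h^16 ≡ 323^2 = 104329 ≡ 253
h^32 ≡ 253^2 = 64009 ≡ 407
41 = 32 + 8 + 1, so h^41 ≡ 407·323·321 ≡ 293 (mod 413)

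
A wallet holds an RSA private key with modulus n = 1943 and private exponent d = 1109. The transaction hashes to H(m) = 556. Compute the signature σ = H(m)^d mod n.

Squares mod 1943: (H(m))^1≡556, (H(m))^2≡199, (H(m))^4≡741, (H(m))^8≡1155, (H(m))^16≡1127, (H(m))^32≡1350, (H(m))^64≡1909, (H(m))^128≡1156, (H(m))^256≡1495, (H(m))^512≡575, (H(m))^1024≡315
1109 = 1024 + 64 + 16 + 4 + 1, so (H(m))^1109 ≡ 315·1909·1127·741·556 ≡ 1053 (mod 1943)

1053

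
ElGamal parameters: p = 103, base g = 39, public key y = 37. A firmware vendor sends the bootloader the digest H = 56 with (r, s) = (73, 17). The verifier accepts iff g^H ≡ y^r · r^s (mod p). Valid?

no

Left side g^H mod p:
39^2 = 1521 ≡ 79
39^4 ≡ 79^2 = 6241 ≡ 61
39^8 ≡ 61^2 = 3721 ≡ 13
39^16 ≡ 13^2 = 169 ≡ 66
39^32 ≡ 66^2 = 4356 ≡ 30
56 = 32 + 16 + 8, so 39^56 ≡ 30·66·13 ≡ 93 (mod 103)
Right side y^r · r^s mod p:
37^2 = 1369 ≡ 30
37^4 ≡ 30^2 = 900 ≡ 76
37^8 ≡ 76^2 = 5776 ≡ 8
37^16 ≡ 8^2 = 64
37^32 ≡ 64^2 = 4096 ≡ 79
37^64 ≡ 79^2 = 6241 ≡ 61
73 = 64 + 8 + 1, so 37^73 ≡ 61·8·37 ≡ 31 (mod 103)
73^2 = 5329 ≡ 76
73^4 ≡ 76^2 = 5776 ≡ 8
73^8 ≡ 8^2 = 64
73^16 ≡ 64^2 = 4096 ≡ 79
17 = 16 + 1, so 73^17 ≡ 79·73 ≡ 102 (mod 103)
31·102 = 3162 ≡ 72 (mod 103)
93 ≠ 72, so verification fails.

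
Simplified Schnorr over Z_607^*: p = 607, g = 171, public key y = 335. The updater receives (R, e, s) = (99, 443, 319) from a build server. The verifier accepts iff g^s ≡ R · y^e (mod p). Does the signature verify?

verifies

g^s mod p:
171^319 mod 607 = 30
R · y^e mod p:
335^443 mod 607 = 313
99·313 = 30987 ≡ 30 (mod 607)
30 ≡ 30 (mod 607); signature holds.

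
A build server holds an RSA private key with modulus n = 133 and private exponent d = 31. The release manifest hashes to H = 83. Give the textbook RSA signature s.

H^2 ≡ 83^2 = 6889 ≡ 106
H^4 ≡ 106^2 = 11236 ≡ 64
H^8 ≡ 64^2 = 4096 ≡ 106
H^16 ≡ 106^2 = 11236 ≡ 64
31 = 16 + 8 + 4 + 2 + 1, so H^31 ≡ 64·106·64·106·83 ≡ 83 (mod 133)

83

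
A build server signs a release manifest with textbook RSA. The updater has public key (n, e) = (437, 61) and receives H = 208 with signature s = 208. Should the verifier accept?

accept

s^2 ≡ 208^2 = 43264 ≡ 1
s^4 ≡ 1^2 = 1
s^8 ≡ 1^2 = 1
s^16 ≡ 1^2 = 1
s^32 ≡ 1^2 = 1
61 = 32 + 16 + 8 + 4 + 1, so s^61 ≡ 1·1·1·1·208 ≡ 208 (mod 437)
208 = H, so the signature checks out.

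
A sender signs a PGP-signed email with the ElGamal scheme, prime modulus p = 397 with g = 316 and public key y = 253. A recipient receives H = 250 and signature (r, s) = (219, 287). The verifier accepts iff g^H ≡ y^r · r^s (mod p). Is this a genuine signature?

Left side g^H mod p:
316^2 = 99856 ≡ 209
316^4 ≡ 209^2 = 43681 ≡ 11
316^8 ≡ 11^2 = 121
316^16 ≡ 121^2 = 14641 ≡ 349
316^32 ≡ 349^2 = 121801 ≡ 319
316^64 ≡ 319^2 = 101761 ≡ 129
316^128 ≡ 129^2 = 16641 ≡ 364
250 = 128 + 64 + 32 + 16 + 8 + 2, so 316^250 ≡ 364·129·319·349·121·209 ≡ 293 (mod 397)
Right side y^r · r^s mod p:
253^2 = 64009 ≡ 92
253^4 ≡ 92^2 = 8464 ≡ 127
253^8 ≡ 127^2 = 16129 ≡ 249
253^16 ≡ 249^2 = 62001 ≡ 69
253^32 ≡ 69^2 = 4761 ≡ 394
253^64 ≡ 394^2 = 155236 ≡ 9
253^128 ≡ 9^2 = 81
219 = 128 + 64 + 16 + 8 + 2 + 1, so 253^219 ≡ 81·9·69·249·92·253 ≡ 191 (mod 397)
219^2 = 47961 ≡ 321
219^4 ≡ 321^2 = 103041 ≡ 218
219^8 ≡ 218^2 = 47524 ≡ 281
219^16 ≡ 281^2 = 78961 ≡ 355
219^32 ≡ 355^2 = 126025 ≡ 176
219^64 ≡ 176^2 = 30976 ≡ 10
219^128 ≡ 10^2 = 100
219^256 ≡ 100^2 = 10000 ≡ 75
287 = 256 + 16 + 8 + 4 + 2 + 1, so 219^287 ≡ 75·355·281·218·321·219 ≡ 305 (mod 397)
191·305 = 58255 ≡ 293 (mod 397)
293 ≡ 293 (mod 397), so the signature is genuine.

genuine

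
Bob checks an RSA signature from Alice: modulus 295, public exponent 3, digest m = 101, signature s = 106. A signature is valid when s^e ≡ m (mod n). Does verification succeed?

Squares mod 295: s^1≡106, s^2≡26
3 = 2 + 1, so s^3 ≡ 26·106 ≡ 101 (mod 295)
Since 101 equals the digest 101, verification succeeds.

passes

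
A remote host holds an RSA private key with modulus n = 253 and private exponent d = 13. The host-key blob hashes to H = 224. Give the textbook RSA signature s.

240

H^13 mod 253 = 240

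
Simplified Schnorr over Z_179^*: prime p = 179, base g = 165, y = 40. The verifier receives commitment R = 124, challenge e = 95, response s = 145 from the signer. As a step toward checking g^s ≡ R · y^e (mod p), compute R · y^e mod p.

6

40^2 = 1600 ≡ 168
40^4 ≡ 168^2 = 28224 ≡ 121
40^8 ≡ 121^2 = 14641 ≡ 142
40^16 ≡ 142^2 = 20164 ≡ 116
40^32 ≡ 116^2 = 13456 ≡ 31
40^64 ≡ 31^2 = 961 ≡ 66
95 = 64 + 16 + 8 + 4 + 2 + 1, so 40^95 ≡ 66·116·142·121·168·40 ≡ 78 (mod 179)
R · y^e ≡ 124·78 = 9672 ≡ 6 (mod 179)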